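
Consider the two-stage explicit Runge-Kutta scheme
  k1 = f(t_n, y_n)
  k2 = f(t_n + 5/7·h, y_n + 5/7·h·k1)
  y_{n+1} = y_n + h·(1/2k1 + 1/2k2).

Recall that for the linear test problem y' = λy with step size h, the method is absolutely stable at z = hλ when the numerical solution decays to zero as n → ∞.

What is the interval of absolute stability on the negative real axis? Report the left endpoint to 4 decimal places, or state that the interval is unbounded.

On y'=λy, z=hλ:
  k1=λy_n ⇒ h·k1=z·y_n;  k2=λ(1+5/7z)y_n ⇒ h·k2=z(1+5/7z)y_n
  y_{n+1}/y_n = 1 + 1/2z + 1/2z(1+5/7z) = 1 + z + 5/14z²
  ⇒ R(z) = 1 + z + 5/14z².

Solve |R(x)|<1 on ℝ⁻.
x=-0.98: |R|=0.3630
R=1: x+5/14x²=0 ⇒ x=−14/5=-2.8000; min R=1−1/(4·5/14)=0.3000>−1
Confirm numerically:
  x=-2.406: |R|=0.66144 <1
  x=-1.934: |R|=0.40184 <1
  x=-1.585: |R|=0.31222 <1
  x=-1.377: |R|=0.30019 <1
  x=-3.088: |R|=1.31762 >1
  x=-3.065: |R|=1.29008 >1
Interval (-2.8000, 0).

z∈(-2.8000,0).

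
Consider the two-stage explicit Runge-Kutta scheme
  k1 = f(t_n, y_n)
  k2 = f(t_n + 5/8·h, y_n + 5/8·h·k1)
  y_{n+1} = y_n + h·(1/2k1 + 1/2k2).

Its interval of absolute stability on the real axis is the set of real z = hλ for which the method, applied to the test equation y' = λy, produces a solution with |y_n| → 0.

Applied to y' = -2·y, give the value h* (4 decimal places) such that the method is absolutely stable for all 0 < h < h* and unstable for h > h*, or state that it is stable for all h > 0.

(-3.2000,0); λ=-2 ⇒ h* = (16/5)/2 = 1.6000.

Set f=λy, z=hλ:
  k1=λy_n ⇒ h·k1=z·y_n;  k2=λ(1+5/8z)y_n ⇒ h·k2=z(1+5/8z)y_n
  y_{n+1}/y_n = 1 + 1/2z + 1/2z(1+5/8z) = 1 + z + 5/16z²
  ⇒ R(z) = 1 + z + 5/16z².

Boundary: |R(x)|=1, x<0.
x=-0.77: |R|=0.4153
R=1: x+5/16x²=0 ⇒ x=−16/5=-3.2000; min R=1−1/(4·5/16)=0.2000>−1
Confirm numerically:
  x=-2.990: |R|=0.80378 <1
  x=-2.271: |R|=0.34070 <1
  x=-2.170: |R|=0.30153 <1
  x=-1.995: |R|=0.24876 <1
  x=-3.759: |R|=1.65665 >1
  x=-3.345: |R|=1.15157 >1
So |R|<1 on (-3.2000, 0).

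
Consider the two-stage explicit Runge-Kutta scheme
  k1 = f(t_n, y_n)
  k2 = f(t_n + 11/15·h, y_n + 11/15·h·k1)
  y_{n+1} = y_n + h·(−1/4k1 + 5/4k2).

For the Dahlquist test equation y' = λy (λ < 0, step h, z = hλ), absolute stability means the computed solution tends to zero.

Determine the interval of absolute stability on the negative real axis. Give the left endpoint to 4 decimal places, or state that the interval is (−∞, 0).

(-1.0909, 0).

Set f=λy, z=hλ:
  k1=λy_n ⇒ h·k1=z·y_n;  k2=λ(1+11/15z)y_n ⇒ h·k2=z(1+11/15z)y_n
  y_{n+1}/y_n = 1 − 1/4z + 5/4z(1+11/15z) = 1 + z + 11/12z²
  R(z) = 1 + z + 11/12z².

Solve |R(x)|<1 on ℝ⁻.
x=-0.42: |R|=0.7417
R=1: x+11/12x²=0 ⇒ x=−12/11=-1.0909; min R=1−1/(4·11/12)=0.7273>−1
Confirm numerically:
  x=-1.033: |R|=0.94516 <1
  x=-0.991: |R|=0.90924 <1
  x=-0.899: |R|=0.84185 <1
  x=-0.799: |R|=0.78620 <1
  x=-1.663: |R|=1.87210 >1
  x=-1.304: |R|=1.25471 >1
  x=-1.138: |R|=1.04912 >1
Interval (-1.0909, 0).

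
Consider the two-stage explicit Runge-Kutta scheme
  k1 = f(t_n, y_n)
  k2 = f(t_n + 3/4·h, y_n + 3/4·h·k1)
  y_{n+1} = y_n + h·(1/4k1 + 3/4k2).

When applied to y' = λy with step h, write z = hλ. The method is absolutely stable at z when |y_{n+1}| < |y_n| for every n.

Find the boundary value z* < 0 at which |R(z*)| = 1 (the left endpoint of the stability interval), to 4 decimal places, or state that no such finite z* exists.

Set f=λy, z=hλ:
  k1=λy_n ⇒ h·k1=z·y_n;  k2=λ(1+3/4z)y_n ⇒ h·k2=z(1+3/4z)y_n
  y_{n+1}/y_n = 1 + 1/4z + 3/4z(1+3/4z) = 1 + z + 9/16z²
  R(z) = 1 + z + 9/16z².

Find x<0 with |R(x)|<1.
x=-1.72: |R|=0.9441
R=1: x+9/16x²=0 ⇒ x=−16/9=-1.7778; min R=1−1/(4·9/16)=0.5556>−1
Confirm numerically:
  x=-1.678: |R|=0.90582 <1
  x=-1.490: |R|=0.75881 <1
  x=-1.266: |R|=0.63555 <1
  x=-0.878: |R|=0.55562 <1
  x=-1.847: |R|=1.07192 >1
  x=-1.806: |R|=1.02867 >1
Stable set (-1.7778, 0).

left endpoint -1.7778.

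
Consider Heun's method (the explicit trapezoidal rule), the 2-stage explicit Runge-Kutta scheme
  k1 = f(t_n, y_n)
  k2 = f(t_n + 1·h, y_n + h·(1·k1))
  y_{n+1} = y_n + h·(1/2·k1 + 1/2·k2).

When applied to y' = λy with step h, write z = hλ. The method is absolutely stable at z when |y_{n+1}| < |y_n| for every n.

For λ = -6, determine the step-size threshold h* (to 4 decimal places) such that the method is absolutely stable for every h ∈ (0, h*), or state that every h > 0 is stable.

With y'=λy (z=hλ):
  order 2, 2-stage ⇒ R(z)=1+z+z^2/2
  (e.g. R(-0.32)=0.73120, |R|=0.73120)

Need |R(x)|<1, x<0.
x=-0.32: |R|=0.7312
|R(-2.35)|=1.4113 |R(-1.35)|=0.5613 |R(-0.51)|=0.6200
Bisect:
  x_lo=-2.5230 |R|=1.6598  x_hi=-0.1060 |R|=0.8996
  mid=-1.31452 |R|=0.54946 →hi
  mid=-1.91878 |R|=0.92208 →hi
  mid=-2.22091 |R|=1.24532 →lo
  mid=-2.06985 |R|=1.07229 →lo
  mid=-1.99432 |R|=0.99433 →hi
  mid=-2.03208 |R|=1.03260 →lo
  mid=-2.01320 |R|=1.01329 →lo
  mid=-2.00376 |R|=1.00376 →lo
  ...
  [-2.00007,-1.99992] ⇒ x*=-2.0000
Interval (-2.0000, 0).

(-2.0000,0); λ=-6 ⇒ h* = 0.3333.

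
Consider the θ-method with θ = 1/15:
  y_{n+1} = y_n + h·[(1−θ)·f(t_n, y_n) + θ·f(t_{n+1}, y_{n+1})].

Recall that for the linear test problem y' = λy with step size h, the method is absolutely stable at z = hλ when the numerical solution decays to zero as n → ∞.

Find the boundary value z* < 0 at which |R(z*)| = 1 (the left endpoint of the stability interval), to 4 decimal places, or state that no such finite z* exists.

left endpoint -2.3077.

Set f=λy, z=hλ:
  y_{n+1} = y_n + z·[14/15·y_n + 1/15·y_{n+1}] ⇒ (1 − 1/15z)y_{n+1} = (1 + 14/15z)y_n
  Hence R(z) = (1 + 14/15z)/(1 − 1/15z).

Boundary: |R(x)|=1, x<0.
x=-1.53: |R|=0.3884
R=−1: 1+14/15x = −1+1/15x ⇒ -13/15x=2 ⇒ x=2/(-13/15)=-2.3077
Confirm numerically:
  x=-2.186: |R|=0.90795 <1
  x=-2.040: |R|=0.79577 <1
  x=-1.843: |R|=0.64133 <1
  x=-1.377: |R|=0.26122 <1
  x=-2.734: |R|=1.31251 >1
  x=-2.714: |R|=1.29818 >1
  x=-2.341: |R|=1.02497 >1
Interval (-2.3077, 0).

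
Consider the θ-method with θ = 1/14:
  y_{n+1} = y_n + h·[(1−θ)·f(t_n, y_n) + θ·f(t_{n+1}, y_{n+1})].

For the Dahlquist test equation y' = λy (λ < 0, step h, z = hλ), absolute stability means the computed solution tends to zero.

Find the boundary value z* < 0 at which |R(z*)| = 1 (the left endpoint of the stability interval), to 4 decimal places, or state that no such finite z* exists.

Set f=λy, z=hλ:
  y_{n+1} = y_n + z·[13/14·y_n + 1/14·y_{n+1}] ⇒ (1 − 1/14z)y_{n+1} = (1 + 13/14z)y_n
  R(z) = (1 + 13/14z)/(1 − 1/14z).

Need |R(x)|<1, x<0.
x=-1.25: |R|=0.1475
R=−1: 1+13/14x = −1+1/14x ⇒ -6/7x=2 ⇒ x=2/(-6/7)=-2.3333
Confirm numerically:
  x=-2.091: |R|=0.81928 <1
  x=-1.689: |R|=0.50717 <1
  x=-1.366: |R|=0.24457 <1
  x=-1.320: |R|=0.20627 <1
  x=-2.831: |R|=1.35482 >1
  x=-2.416: |R|=1.06043 >1
  x=-2.378: |R|=1.03273 >1
Interval (-2.3333, 0).

z* = -2.3333.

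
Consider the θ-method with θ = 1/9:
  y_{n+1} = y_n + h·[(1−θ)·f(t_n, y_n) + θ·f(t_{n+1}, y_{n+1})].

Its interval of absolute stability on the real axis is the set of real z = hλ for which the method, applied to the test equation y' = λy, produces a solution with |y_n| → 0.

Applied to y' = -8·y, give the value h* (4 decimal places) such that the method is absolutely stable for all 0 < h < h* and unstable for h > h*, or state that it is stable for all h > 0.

Set f=λy, z=hλ:
  y_{n+1} = y_n + z·[8/9·y_n + 1/9·y_{n+1}] ⇒ (1 − 1/9z)y_{n+1} = (1 + 8/9z)y_n
  R(z) = (1 + 8/9z)/(1 − 1/9z).

Need |R(x)|<1, x<0.
x=-1.13: |R|=0.0039
R=−1: 1+8/9x = −1+1/9x ⇒ -7/9x=2 ⇒ x=2/(-7/9)=-2.5714
Confirm numerically:
  x=-2.239: |R|=0.79295 <1
  x=-1.966: |R|=0.61353 <1
  x=-1.515: |R|=0.29672 <1
  x=-1.404: |R|=0.21453 <1
  x=-2.852: |R|=1.16571 >1
  x=-2.749: |R|=1.10580 >1
Stable set (-2.5714, 0).

(-2.5714,0); λ=-8 ⇒ h* = (18/7)/8 = 0.3214.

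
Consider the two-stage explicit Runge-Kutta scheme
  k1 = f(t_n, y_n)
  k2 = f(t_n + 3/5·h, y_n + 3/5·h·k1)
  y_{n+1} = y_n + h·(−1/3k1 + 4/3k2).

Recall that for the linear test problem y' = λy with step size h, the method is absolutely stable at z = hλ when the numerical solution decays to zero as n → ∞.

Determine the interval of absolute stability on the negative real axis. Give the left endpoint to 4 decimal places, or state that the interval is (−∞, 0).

On y'=λy, z=hλ:
  k1=λy_n ⇒ h·k1=z·y_n;  k2=λ(1+3/5z)y_n ⇒ h·k2=z(1+3/5z)y_n
  y_{n+1}/y_n = 1 − 1/3z + 4/3z(1+3/5z) = 1 + z + 4/5z²
  ⇒ R(z) = 1 + z + 4/5z².

Need |R(x)|<1, x<0.
x=-1.02: |R|=0.8123
R=1: x+4/5x²=0 ⇒ x=−5/4=-1.2500; min R=1−1/(4·4/5)=0.6875>−1
Confirm numerically:
  x=-1.131: |R|=0.89233 <1
  x=-0.843: |R|=0.72552 <1
  x=-0.674: |R|=0.68942 <1
  x=-0.514: |R|=0.69736 <1
  x=-1.786: |R|=1.76584 >1
  x=-1.349: |R|=1.10684 >1
So |R|<1 on (-1.2500, 0).

(-1.2500, 0).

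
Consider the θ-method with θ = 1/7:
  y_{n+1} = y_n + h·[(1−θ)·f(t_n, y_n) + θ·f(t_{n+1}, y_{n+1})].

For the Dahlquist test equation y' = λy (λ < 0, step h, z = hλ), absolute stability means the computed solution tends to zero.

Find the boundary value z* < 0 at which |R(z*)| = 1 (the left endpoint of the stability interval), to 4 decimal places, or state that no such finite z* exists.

Test eqn y'=λy, z=hλ:
  y_{n+1} = y_n + z·[6/7·y_n + 1/7·y_{n+1}] ⇒ (1 − 1/7z)y_{n+1} = (1 + 6/7z)y_n
  so R(z) = (1 + 6/7z)/(1 − 1/7z).

Solve |R(x)|<1 on ℝ⁻.
x=-1.2: |R|=0.0244
R=−1: 1+6/7x = −1+1/7x ⇒ -5/7x=2 ⇒ x=2/(-5/7)=-2.8000
Confirm numerically:
  x=-2.270: |R|=0.71413 <1
  x=-2.161: |R|=0.65124 <1
  x=-1.405: |R|=0.17014 <1
  x=-3.137: |R|=1.16622 >1
  x=-3.014: |R|=1.10685 >1
So |R|<1 on (-2.8000, 0).

z* = -2.8000.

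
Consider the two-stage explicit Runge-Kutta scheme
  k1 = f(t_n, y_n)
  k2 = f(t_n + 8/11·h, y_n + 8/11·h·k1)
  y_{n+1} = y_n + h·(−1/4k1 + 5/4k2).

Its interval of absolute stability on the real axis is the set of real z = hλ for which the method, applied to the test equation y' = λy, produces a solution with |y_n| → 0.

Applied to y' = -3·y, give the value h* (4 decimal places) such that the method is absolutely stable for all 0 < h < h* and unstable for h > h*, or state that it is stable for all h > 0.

Test eqn y'=λy, z=hλ:
  k1=λy_n ⇒ h·k1=z·y_n;  k2=λ(1+8/11z)y_n ⇒ h·k2=z(1+8/11z)y_n
  y_{n+1}/y_n = 1 − 1/4z + 5/4z(1+8/11z) = 1 + z + 10/11z²
  so R(z) = 1 + z + 10/11z².

Find x<0 with |R(x)|<1.
x=-0.88: |R|=0.8240
R=1: x+10/11x²=0 ⇒ x=−11/10=-1.1000; min R=1−1/(4·10/11)=0.7250>−1
Confirm numerically:
  x=-0.797: |R|=0.78046 <1
  x=-0.712: |R|=0.74886 <1
  x=-0.683: |R|=0.74108 <1
  x=-0.670: |R|=0.73809 <1
  x=-1.594: |R|=1.71585 >1
  x=-1.455: |R|=1.46957 >1
Interval (-1.1000, 0).

(-1.1000,0); λ=-3 ⇒ h* = (11/10)/3 = 0.3667.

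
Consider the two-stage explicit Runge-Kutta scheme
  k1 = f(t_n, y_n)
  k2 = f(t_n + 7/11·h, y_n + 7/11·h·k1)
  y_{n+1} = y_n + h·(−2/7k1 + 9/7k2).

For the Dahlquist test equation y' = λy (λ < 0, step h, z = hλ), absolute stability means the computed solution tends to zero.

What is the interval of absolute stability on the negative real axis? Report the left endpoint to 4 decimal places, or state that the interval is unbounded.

(-1.2222, 0).

On y'=λy, z=hλ:
  k1=λy_n ⇒ h·k1=z·y_n;  k2=λ(1+7/11z)y_n ⇒ h·k2=z(1+7/11z)y_n
  y_{n+1}/y_n = 1 − 2/7z + 9/7z(1+7/11z) = 1 + z + 9/11z²
  ⇒ R(z) = 1 + z + 9/11z².

Need |R(x)|<1, x<0.
x=-0.33: |R|=0.7591
R=1: x+9/11x²=0 ⇒ x=−11/9=-1.2222; min R=1−1/(4·9/11)=0.6944>−1
Confirm numerically:
  x=-1.186: |R|=0.96485 <1
  x=-0.977: |R|=0.80398 <1
  x=-0.923: |R|=0.77403 <1
  x=-1.812: |R|=1.87437 >1
  x=-1.528: |R|=1.38228 >1
Interval (-1.2222, 0).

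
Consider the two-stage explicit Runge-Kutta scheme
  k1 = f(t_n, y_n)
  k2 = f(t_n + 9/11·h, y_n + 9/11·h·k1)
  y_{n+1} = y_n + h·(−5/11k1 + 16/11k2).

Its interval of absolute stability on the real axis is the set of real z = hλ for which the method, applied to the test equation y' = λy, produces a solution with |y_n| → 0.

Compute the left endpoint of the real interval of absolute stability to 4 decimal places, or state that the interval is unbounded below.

left endpoint -0.8403.

Set f=λy, z=hλ:
  k1=λy_n ⇒ h·k1=z·y_n;  k2=λ(1+9/11z)y_n ⇒ h·k2=z(1+9/11z)y_n
  y_{n+1}/y_n = 1 − 5/11z + 16/11z(1+9/11z) = 1 + z + 144/121z²
  R(z) = 1 + z + 144/121z².

Boundary: |R(x)|=1, x<0.
x=-0.93: |R|=1.0993
R=1: x+144/121x²=0 ⇒ x=−121/144=-0.8403; min R=1−1/(4·144/121)=0.7899>−1
Confirm numerically:
  x=-0.798: |R|=0.95985 <1
  x=-0.443: |R|=0.79055 <1
  x=-0.371: |R|=0.79280 <1
  x=-0.352: |R|=0.79546 <1
  x=-1.008: |R|=1.20120 >1
  x=-0.876: |R|=1.03724 >1
Interval (-0.8403, 0).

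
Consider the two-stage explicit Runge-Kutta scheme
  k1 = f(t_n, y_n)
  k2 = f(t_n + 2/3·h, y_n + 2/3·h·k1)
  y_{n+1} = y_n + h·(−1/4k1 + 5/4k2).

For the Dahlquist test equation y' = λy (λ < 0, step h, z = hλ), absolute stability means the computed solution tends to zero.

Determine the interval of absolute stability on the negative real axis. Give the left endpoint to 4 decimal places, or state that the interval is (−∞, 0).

On y'=λy, z=hλ:
  k1=λy_n ⇒ h·k1=z·y_n;  k2=λ(1+2/3z)y_n ⇒ h·k2=z(1+2/3z)y_n
  y_{n+1}/y_n = 1 − 1/4z + 5/4z(1+2/3z) = 1 + z + 5/6z²
  Hence R(z) = 1 + z + 5/6z².

Boundary: |R(x)|=1, x<0.
x=-0.87: |R|=0.7608
R=1: x+5/6x²=0 ⇒ x=−6/5=-1.2000; min R=1−1/(4·5/6)=0.7000>−1
Confirm numerically:
  x=-1.166: |R|=0.96696 <1
  x=-1.101: |R|=0.90917 <1
  x=-1.074: |R|=0.88723 <1
  x=-0.917: |R|=0.78374 <1
  x=-1.547: |R|=1.44734 >1
  x=-1.493: |R|=1.36454 >1
  x=-1.227: |R|=1.02761 >1
Interval (-1.2000, 0).

z∈(-1.2000,0).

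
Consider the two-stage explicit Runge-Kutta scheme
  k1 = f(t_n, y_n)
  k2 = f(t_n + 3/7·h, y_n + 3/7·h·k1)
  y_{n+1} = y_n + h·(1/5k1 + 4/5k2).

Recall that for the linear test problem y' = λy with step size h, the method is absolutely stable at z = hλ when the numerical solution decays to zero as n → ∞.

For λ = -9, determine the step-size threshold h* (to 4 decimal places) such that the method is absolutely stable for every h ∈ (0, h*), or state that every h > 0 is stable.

Test eqn y'=λy, z=hλ:
  k1=λy_n ⇒ h·k1=z·y_n;  k2=λ(1+3/7z)y_n ⇒ h·k2=z(1+3/7z)y_n
  y_{n+1}/y_n = 1 + 1/5z + 4/5z(1+3/7z) = 1 + z + 12/35z²
  Hence R(z) = 1 + z + 12/35z².

Solve |R(x)|<1 on ℝ⁻.
x=-0.79: |R|=0.4240
R=1: x+12/35x²=0 ⇒ x=−35/12=-2.9167; min R=1−1/(4·12/35)=0.2708>−1
Confirm numerically:
  x=-2.732: |R|=0.82703 <1
  x=-2.321: |R|=0.52599 <1
  x=-2.170: |R|=0.44448 <1
  x=-3.415: |R|=1.58348 >1
  x=-3.204: |R|=1.31564 >1
  x=-3.123: |R|=1.22093 >1
So |R|<1 on (-2.9167, 0).

(-2.9167,0); λ=-9 ⇒ h* = (35/12)/9 = 0.3241.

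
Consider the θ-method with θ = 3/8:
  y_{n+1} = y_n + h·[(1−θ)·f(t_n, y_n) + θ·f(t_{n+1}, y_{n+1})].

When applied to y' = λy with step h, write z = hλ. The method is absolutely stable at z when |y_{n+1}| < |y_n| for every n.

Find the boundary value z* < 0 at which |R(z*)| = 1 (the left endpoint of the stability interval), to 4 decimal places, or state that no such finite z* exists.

On y'=λy, z=hλ:
  y_{n+1} = y_n + z·[5/8·y_n + 3/8·y_{n+1}] ⇒ (1 − 3/8z)y_{n+1} = (1 + 5/8z)y_n
  R(z) = (1 + 5/8z)/(1 − 3/8z).

Need |R(x)|<1, x<0.
x=-0.41: |R|=0.6446
R=−1: 1+5/8x = −1+3/8x ⇒ -1/4x=2 ⇒ x=2/(-1/4)=-8.0000
Confirm numerically:
  x=-7.618: |R|=0.97524 <1
  x=-7.533: |R|=0.96948 <1
  x=-7.409: |R|=0.96090 <1
  x=-8.392: |R|=1.02363 >1
  x=-8.318: |R|=1.01930 >1
Stable set (-8.0000, 0).

z* = -8.0000.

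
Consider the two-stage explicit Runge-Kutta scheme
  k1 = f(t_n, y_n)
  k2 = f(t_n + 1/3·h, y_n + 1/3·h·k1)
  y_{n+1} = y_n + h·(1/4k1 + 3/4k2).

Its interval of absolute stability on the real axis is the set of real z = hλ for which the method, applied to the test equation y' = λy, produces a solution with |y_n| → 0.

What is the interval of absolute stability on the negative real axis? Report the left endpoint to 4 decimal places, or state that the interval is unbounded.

z∈(-4.0000,0).

Test eqn y'=λy, z=hλ:
  k1=λy_n ⇒ h·k1=z·y_n;  k2=λ(1+1/3z)y_n ⇒ h·k2=z(1+1/3z)y_n
  y_{n+1}/y_n = 1 + 1/4z + 3/4z(1+1/3z) = 1 + z + 1/4z²
  ⇒ R(z) = 1 + z + 1/4z².

Need |R(x)|<1, x<0.
x=-1.27: |R|=0.1332
R=1: x+1/4x²=0 ⇒ x=−4=-4.0000; min R=1−1/(4·1/4)=0.0000>−1
Confirm numerically:
  x=-3.492: |R|=0.55652 <1
  x=-2.920: |R|=0.21160 <1
  x=-2.599: |R|=0.08970 <1
  x=-2.031: |R|=0.00024 <1
  x=-4.544: |R|=1.61798 >1
  x=-4.349: |R|=1.37945 >1
  x=-4.165: |R|=1.17181 >1
Stable set (-4.0000, 0).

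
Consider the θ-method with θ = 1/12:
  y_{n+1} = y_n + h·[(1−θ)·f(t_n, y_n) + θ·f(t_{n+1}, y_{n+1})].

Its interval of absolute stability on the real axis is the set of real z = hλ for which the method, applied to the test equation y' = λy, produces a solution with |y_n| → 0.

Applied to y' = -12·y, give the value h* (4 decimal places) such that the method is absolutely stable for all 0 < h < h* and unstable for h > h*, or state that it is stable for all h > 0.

(-2.4000,0); λ=-12 ⇒ h* = (12/5)/12 = 0.2000.

Test eqn y'=λy, z=hλ:
  y_{n+1} = y_n + z·[11/12·y_n + 1/12·y_{n+1}] ⇒ (1 − 1/12z)y_{n+1} = (1 + 11/12z)y_n
  Hence R(z) = (1 + 11/12z)/(1 − 1/12z).

Solve |R(x)|<1 on ℝ⁻.
x=-1.07: |R|=0.0176
R=−1: 1+11/12x = −1+1/12x ⇒ -5/6x=2 ⇒ x=2/(-5/6)=-2.4000
Confirm numerically:
  x=-1.758: |R|=0.53336 <1
  x=-1.653: |R|=0.45287 <1
  x=-1.002: |R|=0.07522 <1
  x=-2.937: |R|=1.35951 >1
  x=-2.757: |R|=1.24192 >1
  x=-2.549: |R|=1.10241 >1
Interval (-2.4000, 0).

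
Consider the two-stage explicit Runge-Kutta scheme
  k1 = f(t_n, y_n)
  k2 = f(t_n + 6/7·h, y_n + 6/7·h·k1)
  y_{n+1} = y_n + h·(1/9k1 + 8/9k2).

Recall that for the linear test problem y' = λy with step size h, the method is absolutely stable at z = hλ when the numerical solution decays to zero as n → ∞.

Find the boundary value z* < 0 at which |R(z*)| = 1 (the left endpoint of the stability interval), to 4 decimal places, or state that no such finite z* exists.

left endpoint -1.3125.

Set f=λy, z=hλ:
  k1=λy_n ⇒ h·k1=z·y_n;  k2=λ(1+6/7z)y_n ⇒ h·k2=z(1+6/7z)y_n
  y_{n+1}/y_n = 1 + 1/9z + 8/9z(1+6/7z) = 1 + z + 16/21z²
  ⇒ R(z) = 1 + z + 16/21z².

Boundary: |R(x)|=1, x<0.
x=-0.64: |R|=0.6721
R=1: x+16/21x²=0 ⇒ x=−21/16=-1.3125; min R=1−1/(4·16/21)=0.6719>−1
Confirm numerically:
  x=-1.246: |R|=0.93687 <1
  x=-1.182: |R|=0.88248 <1
  x=-1.174: |R|=0.87612 <1
  x=-1.812: |R|=1.68960 >1
  x=-1.787: |R|=1.64604 >1
  x=-1.376: |R|=1.06657 >1
So |R|<1 on (-1.3125, 0).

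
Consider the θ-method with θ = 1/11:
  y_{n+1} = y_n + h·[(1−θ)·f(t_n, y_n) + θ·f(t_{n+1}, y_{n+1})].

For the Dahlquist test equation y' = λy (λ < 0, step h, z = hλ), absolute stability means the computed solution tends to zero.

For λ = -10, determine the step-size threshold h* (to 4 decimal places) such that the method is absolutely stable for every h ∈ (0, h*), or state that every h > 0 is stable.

On y'=λy, z=hλ:
  y_{n+1} = y_n + z·[10/11·y_n + 1/11·y_{n+1}] ⇒ (1 − 1/11z)y_{n+1} = (1 + 10/11z)y_n
  ⇒ R(z) = (1 + 10/11z)/(1 − 1/11z).

Solve |R(x)|<1 on ℝ⁻.
x=-1.67: |R|=0.4499
R=−1: 1+10/11x = −1+1/11x ⇒ -9/11x=2 ⇒ x=2/(-9/11)=-2.4444
Confirm numerically:
  x=-1.785: |R|=0.53578 <1
  x=-1.483: |R|=0.30682 <1
  x=-1.373: |R|=0.22064 <1
  x=-1.024: |R|=0.06321 <1
  x=-3.014: |R|=1.36578 >1
  x=-2.744: |R|=1.19616 >1
So |R|<1 on (-2.4444, 0).

(-2.4444,0); λ=-10 ⇒ h* = (22/9)/10 = 0.2444.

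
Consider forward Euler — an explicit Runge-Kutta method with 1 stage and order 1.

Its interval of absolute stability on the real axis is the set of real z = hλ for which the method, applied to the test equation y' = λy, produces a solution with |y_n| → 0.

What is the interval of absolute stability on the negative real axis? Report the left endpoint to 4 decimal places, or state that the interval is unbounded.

Set f=λy, z=hλ:
  order 1, 1-stage ⇒ R(z)=1+z
  (e.g. R(-0.47)=0.53000, |R|=0.53000)

Boundary: |R(x)|=1, x<0.
x=-0.47: |R|=0.5300
|R(-1.44)|=0.4400 |R(-1.03)|=0.0300 |R(-0.67)|=0.3300
Bisect:
  x_lo=-2.6381 |R|=1.6381  x_hi=-0.2611 |R|=0.7389
  mid=-1.44961 |R|=0.44961 →hi
  mid=-2.04388 |R|=1.04388 →lo
  mid=-1.74675 |R|=0.74675 →hi
  mid=-1.89531 |R|=0.89531 →hi
  mid=-1.96960 |R|=0.96960 →hi
  mid=-2.00674 |R|=1.00674 →lo
  mid=-1.98817 |R|=0.98817 →hi
  mid=-1.99745 |R|=0.99745 →hi
  mid=-2.00210 |R|=1.00210 →lo
  mid=-1.99978 |R|=0.99978 →hi
  ...
  [-2.00007,-1.99992] ⇒ x*=-2.0000
So |R|<1 on (-2.0000, 0).

z∈(-2.0000,0).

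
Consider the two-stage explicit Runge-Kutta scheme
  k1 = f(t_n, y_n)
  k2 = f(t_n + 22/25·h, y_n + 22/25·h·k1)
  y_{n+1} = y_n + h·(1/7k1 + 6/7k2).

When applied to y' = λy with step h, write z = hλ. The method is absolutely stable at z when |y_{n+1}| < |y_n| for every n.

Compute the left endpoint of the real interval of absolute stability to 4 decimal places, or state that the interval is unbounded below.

left endpoint -1.3258.

Test eqn y'=λy, z=hλ:
  k1=λy_n ⇒ h·k1=z·y_n;  k2=λ(1+22/25z)y_n ⇒ h·k2=z(1+22/25z)y_n
  y_{n+1}/y_n = 1 + 1/7z + 6/7z(1+22/25z) = 1 + z + 132/175z²
  so R(z) = 1 + z + 132/175z².

Need |R(x)|<1, x<0.
x=-1.4: |R|=1.0784
R=1: x+132/175x²=0 ⇒ x=−175/132=-1.3258; min R=1−1/(4·132/175)=0.6686>−1
Confirm numerically:
  x=-1.283: |R|=0.95862 <1
  x=-1.245: |R|=0.92416 <1
  x=-1.182: |R|=0.87183 <1
  x=-1.844: |R|=1.72082 >1
  x=-1.581: |R|=1.30438 >1
Interval (-1.3258, 0).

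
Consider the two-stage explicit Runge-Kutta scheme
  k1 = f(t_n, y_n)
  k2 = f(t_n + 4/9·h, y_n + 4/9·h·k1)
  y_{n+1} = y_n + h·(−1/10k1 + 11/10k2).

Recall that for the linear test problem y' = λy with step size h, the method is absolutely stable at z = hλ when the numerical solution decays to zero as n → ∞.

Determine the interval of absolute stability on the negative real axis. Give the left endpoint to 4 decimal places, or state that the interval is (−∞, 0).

(-2.0455, 0).

Set f=λy, z=hλ:
  k1=λy_n ⇒ h·k1=z·y_n;  k2=λ(1+4/9z)y_n ⇒ h·k2=z(1+4/9z)y_n
  y_{n+1}/y_n = 1 − 1/10z + 11/10z(1+4/9z) = 1 + z + 22/45z²
  ⇒ R(z) = 1 + z + 22/45z².

Find x<0 with |R(x)|<1.
x=-1.48: |R|=0.5909
R=1: x+22/45x²=0 ⇒ x=−45/22=-2.0455; min R=1−1/(4·22/45)=0.4886>−1
Confirm numerically:
  x=-1.803: |R|=0.78628 <1
  x=-1.581: |R|=0.64101 <1
  x=-1.129: |R|=0.49416 <1
  x=-0.915: |R|=0.49431 <1
  x=-2.558: |R|=1.64098 >1
  x=-2.411: |R|=1.43087 >1
  x=-2.409: |R|=1.42816 >1
Stable set (-2.0455, 0).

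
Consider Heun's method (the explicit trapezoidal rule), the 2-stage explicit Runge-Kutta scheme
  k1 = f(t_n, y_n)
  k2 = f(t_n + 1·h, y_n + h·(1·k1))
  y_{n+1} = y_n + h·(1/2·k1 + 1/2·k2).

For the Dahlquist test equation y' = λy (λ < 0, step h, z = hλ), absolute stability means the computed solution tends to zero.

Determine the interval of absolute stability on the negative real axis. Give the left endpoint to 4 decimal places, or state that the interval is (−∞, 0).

(-2.0000, 0).

With y'=λy (z=hλ):
  order 2, 2-stage ⇒ R(z)=1+z+z^2/2
  (e.g. R(-1.17)=0.51445, |R|=0.51445)

Solve |R(x)|<1 on ℝ⁻.
x=-1.17: |R|=0.5144
|R(-1.73)|=0.7664 |R(-1.7)|=0.7450 |R(-0.98)|=0.5002
Bisect:
  x_lo=-2.5378 |R|=1.6825  x_hi=-0.1981 |R|=0.8215
  mid=-1.36795 |R|=0.56769 →hi
  mid=-1.95289 |R|=0.95400 →hi
  mid=-2.24536 |R|=1.27546 →lo
  mid=-2.09912 |R|=1.10403 →lo
  mid=-2.02601 |R|=1.02634 →lo
  mid=-1.98945 |R|=0.98950 →hi
  mid=-2.00773 |R|=1.00776 →lo
  ...
  [-2.00001,-1.99987] ⇒ x*=-2.0000
Stable set (-2.0000, 0).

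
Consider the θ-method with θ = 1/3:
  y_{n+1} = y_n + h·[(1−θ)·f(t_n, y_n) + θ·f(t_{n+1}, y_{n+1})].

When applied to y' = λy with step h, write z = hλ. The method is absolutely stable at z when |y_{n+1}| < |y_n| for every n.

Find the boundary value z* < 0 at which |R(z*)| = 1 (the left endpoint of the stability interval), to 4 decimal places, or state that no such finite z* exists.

z* = -6.0000.

Set f=λy, z=hλ:
  y_{n+1} = y_n + z·[2/3·y_n + 1/3·y_{n+1}] ⇒ (1 − 1/3z)y_{n+1} = (1 + 2/3z)y_n
  ⇒ R(z) = (1 + 2/3z)/(1 − 1/3z).

Find x<0 with |R(x)|<1.
x=-0.79: |R|=0.3747
R=−1: 1+2/3x = −1+1/3x ⇒ -1/3x=2 ⇒ x=2/(-1/3)=-6.0000
Confirm numerically:
  x=-5.537: |R|=0.94577 <1
  x=-5.333: |R|=0.91996 <1
  x=-4.416: |R|=0.78641 <1
  x=-3.449: |R|=0.60443 <1
  x=-6.576: |R|=1.06015 >1
  x=-6.417: |R|=1.04428 >1
  x=-6.110: |R|=1.01207 >1
Interval (-6.0000, 0).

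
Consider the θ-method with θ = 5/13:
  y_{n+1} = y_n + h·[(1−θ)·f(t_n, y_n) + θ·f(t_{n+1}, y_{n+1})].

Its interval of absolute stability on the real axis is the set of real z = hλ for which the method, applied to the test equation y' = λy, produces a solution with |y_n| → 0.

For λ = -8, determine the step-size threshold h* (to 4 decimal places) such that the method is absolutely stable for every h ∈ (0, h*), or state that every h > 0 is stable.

Set f=λy, z=hλ:
  y_{n+1} = y_n + z·[8/13·y_n + 5/13·y_{n+1}] ⇒ (1 − 5/13z)y_{n+1} = (1 + 8/13z)y_n
  R(z) = (1 + 8/13z)/(1 − 5/13z).

Boundary: |R(x)|=1, x<0.
x=-1.19: |R|=0.1836
R=−1: 1+8/13x = −1+5/13x ⇒ -3/13x=2 ⇒ x=2/(-3/13)=-8.6667
Confirm numerically:
  x=-8.252: |R|=0.97707 <1
  x=-5.943: |R|=0.80871 <1
  x=-4.446: |R|=0.64059 <1
  x=-9.257: |R|=1.02987 >1
  x=-9.084: |R|=1.02143 >1
  x=-9.076: |R|=1.02103 >1
So |R|<1 on (-8.6667, 0).

(-8.6667,0); λ=-8 ⇒ h* = (26/3)/8 = 1.0833.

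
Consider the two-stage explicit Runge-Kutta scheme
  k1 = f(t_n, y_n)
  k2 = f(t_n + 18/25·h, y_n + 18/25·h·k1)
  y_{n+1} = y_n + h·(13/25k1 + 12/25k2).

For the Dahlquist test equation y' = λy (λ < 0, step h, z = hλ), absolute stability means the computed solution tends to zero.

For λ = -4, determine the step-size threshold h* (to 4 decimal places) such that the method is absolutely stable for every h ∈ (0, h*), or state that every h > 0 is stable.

With y'=λy (z=hλ):
  k1=λy_n ⇒ h·k1=z·y_n;  k2=λ(1+18/25z)y_n ⇒ h·k2=z(1+18/25z)y_n
  y_{n+1}/y_n = 1 + 13/25z + 12/25z(1+18/25z) = 1 + z + 216/625z²
  ⇒ R(z) = 1 + z + 216/625z².

Boundary: |R(x)|=1, x<0.
x=-1.47: |R|=0.2768
R=1: x+216/625x²=0 ⇒ x=−625/216=-2.8935; min R=1−1/(4·216/625)=0.2766>−1
Confirm numerically:
  x=-2.848: |R|=0.95520 <1
  x=-2.268: |R|=0.50971 <1
  x=-1.926: |R|=0.35599 <1
  x=-1.318: |R|=0.28235 <1
  x=-3.020: |R|=1.13201 >1
  x=-2.951: |R|=1.05862 >1
So |R|<1 on (-2.8935, 0).

(-2.8935,0); λ=-4 ⇒ h* = (625/216)/4 = 0.7234.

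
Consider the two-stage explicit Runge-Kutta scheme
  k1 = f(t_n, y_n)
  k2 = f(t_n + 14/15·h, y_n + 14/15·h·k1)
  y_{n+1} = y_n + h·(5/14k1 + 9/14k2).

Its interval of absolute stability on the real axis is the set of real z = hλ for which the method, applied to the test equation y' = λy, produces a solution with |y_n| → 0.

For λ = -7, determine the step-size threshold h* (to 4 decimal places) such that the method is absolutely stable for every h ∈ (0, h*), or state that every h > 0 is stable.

With y'=λy (z=hλ):
  k1=λy_n ⇒ h·k1=z·y_n;  k2=λ(1+14/15z)y_n ⇒ h·k2=z(1+14/15z)y_n
  y_{n+1}/y_n = 1 + 5/14z + 9/14z(1+14/15z) = 1 + z + 3/5z²
  R(z) = 1 + z + 3/5z².

Boundary: |R(x)|=1, x<0.
x=-0.63: |R|=0.6081
R=1: x+3/5x²=0 ⇒ x=−5/3=-1.6667; min R=1−1/(4·3/5)=0.5833>−1
Confirm numerically:
  x=-1.023: |R|=0.60492 <1
  x=-0.871: |R|=0.58418 <1
  x=-0.672: |R|=0.59895 <1
  x=-2.163: |R|=1.64414 >1
  x=-1.714: |R|=1.04868 >1
So |R|<1 on (-1.6667, 0).

(-1.6667,0); λ=-7 ⇒ h* = (5/3)/7 = 0.2381.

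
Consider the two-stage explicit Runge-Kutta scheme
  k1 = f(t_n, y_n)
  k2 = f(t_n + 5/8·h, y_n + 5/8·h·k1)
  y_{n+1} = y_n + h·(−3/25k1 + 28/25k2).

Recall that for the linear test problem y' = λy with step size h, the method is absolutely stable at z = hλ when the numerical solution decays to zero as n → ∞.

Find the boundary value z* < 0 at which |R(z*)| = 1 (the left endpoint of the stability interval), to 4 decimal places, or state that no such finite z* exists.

On y'=λy, z=hλ:
  k1=λy_n ⇒ h·k1=z·y_n;  k2=λ(1+5/8z)y_n ⇒ h·k2=z(1+5/8z)y_n
  y_{n+1}/y_n = 1 − 3/25z + 28/25z(1+5/8z) = 1 + z + 7/10z²
  R(z) = 1 + z + 7/10z².

Boundary: |R(x)|=1, x<0.
x=-1.75: |R|=1.3937
R=1: x+7/10x²=0 ⇒ x=−10/7=-1.4286; min R=1−1/(4·7/10)=0.6429>−1
Confirm numerically:
  x=-1.191: |R|=0.80194 <1
  x=-0.996: |R|=0.69841 <1
  x=-0.710: |R|=0.64287 <1
  x=-0.684: |R|=0.64350 <1
  x=-1.852: |R|=1.54893 >1
  x=-1.696: |R|=1.31749 >1
Stable set (-1.4286, 0).

left endpoint -1.4286.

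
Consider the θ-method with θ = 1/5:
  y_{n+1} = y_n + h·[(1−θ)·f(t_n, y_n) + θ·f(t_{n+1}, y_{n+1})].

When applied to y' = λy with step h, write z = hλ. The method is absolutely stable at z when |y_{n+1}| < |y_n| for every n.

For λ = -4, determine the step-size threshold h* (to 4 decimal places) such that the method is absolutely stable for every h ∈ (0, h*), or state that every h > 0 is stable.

(-3.3333,0); λ=-4 ⇒ h* = (10/3)/4 = 0.8333.

Test eqn y'=λy, z=hλ:
  y_{n+1} = y_n + z·[4/5·y_n + 1/5·y_{n+1}] ⇒ (1 − 1/5z)y_{n+1} = (1 + 4/5z)y_n
  so R(z) = (1 + 4/5z)/(1 − 1/5z).

Find x<0 with |R(x)|<1.
x=-0.37: |R|=0.6555
R=−1: 1+4/5x = −1+1/5x ⇒ -3/5x=2 ⇒ x=2/(-3/5)=-3.3333
Confirm numerically:
  x=-2.854: |R|=0.81691 <1
  x=-1.613: |R|=0.21957 <1
  x=-1.609: |R|=0.21728 <1
  x=-3.660: |R|=1.11316 >1
  x=-3.450: |R|=1.04142 >1
Interval (-3.3333, 0).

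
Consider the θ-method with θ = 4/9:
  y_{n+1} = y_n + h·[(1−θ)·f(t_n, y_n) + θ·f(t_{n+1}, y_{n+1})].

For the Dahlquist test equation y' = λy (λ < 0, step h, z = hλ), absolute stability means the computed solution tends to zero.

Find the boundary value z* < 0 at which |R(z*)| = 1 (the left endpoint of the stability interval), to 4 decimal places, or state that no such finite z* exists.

On y'=λy, z=hλ:
  y_{n+1} = y_n + z·[5/9·y_n + 4/9·y_{n+1}] ⇒ (1 − 4/9z)y_{n+1} = (1 + 5/9z)y_n
  so R(z) = (1 + 5/9z)/(1 − 4/9z).

Find x<0 with |R(x)|<1.
x=-0.66: |R|=0.4897
R=−1: 1+5/9x = −1+4/9x ⇒ -1/9x=2 ⇒ x=2/(-1/9)=-18.0000
Confirm numerically:
  x=-13.109: |R|=0.92039 <1
  x=-12.616: |R|=0.90946 <1
  x=-12.277: |R|=0.90151 <1
  x=-10.629: |R|=0.85692 <1
  x=-18.208: |R|=1.00254 >1
  x=-18.071: |R|=1.00087 >1
Interval (-18.0000, 0).

z* = -18.0000.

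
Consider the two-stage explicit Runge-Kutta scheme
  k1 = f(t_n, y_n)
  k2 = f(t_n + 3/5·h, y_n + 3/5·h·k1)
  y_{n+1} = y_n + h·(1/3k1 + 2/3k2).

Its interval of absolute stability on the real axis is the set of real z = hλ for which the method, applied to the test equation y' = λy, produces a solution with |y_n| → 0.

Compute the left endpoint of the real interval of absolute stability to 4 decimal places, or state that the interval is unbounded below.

left endpoint -2.5000.

Set f=λy, z=hλ:
  k1=λy_n ⇒ h·k1=z·y_n;  k2=λ(1+3/5z)y_n ⇒ h·k2=z(1+3/5z)y_n
  y_{n+1}/y_n = 1 + 1/3z + 2/3z(1+3/5z) = 1 + z + 2/5z²
  ⇒ R(z) = 1 + z + 2/5z².

Boundary: |R(x)|=1, x<0.
x=-1.37: |R|=0.3808
R=1: x+2/5x²=0 ⇒ x=−5/2=-2.5000; min R=1−1/(4·2/5)=0.3750>−1
Confirm numerically:
  x=-2.071: |R|=0.64462 <1
  x=-2.065: |R|=0.64069 <1
  x=-2.017: |R|=0.61032 <1
  x=-1.121: |R|=0.38166 <1
  x=-3.068: |R|=1.69705 >1
  x=-2.772: |R|=1.30159 >1
  x=-2.570: |R|=1.07196 >1
So |R|<1 on (-2.5000, 0).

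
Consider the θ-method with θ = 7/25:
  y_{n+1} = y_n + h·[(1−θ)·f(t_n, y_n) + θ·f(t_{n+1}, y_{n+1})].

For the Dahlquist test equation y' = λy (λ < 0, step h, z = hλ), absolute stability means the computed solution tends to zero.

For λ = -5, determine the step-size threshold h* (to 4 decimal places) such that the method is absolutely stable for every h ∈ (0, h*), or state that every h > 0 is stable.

Set f=λy, z=hλ:
  y_{n+1} = y_n + z·[18/25·y_n + 7/25·y_{n+1}] ⇒ (1 − 7/25z)y_{n+1} = (1 + 18/25z)y_n
  R(z) = (1 + 18/25z)/(1 − 7/25z).

Solve |R(x)|<1 on ℝ⁻.
x=-0.7: |R|=0.4147
R=−1: 1+18/25x = −1+7/25x ⇒ -11/25x=2 ⇒ x=2/(-11/25)=-4.5455
Confirm numerically:
  x=-4.017: |R|=0.89057 <1
  x=-3.682: |R|=0.81294 <1
  x=-2.610: |R|=0.50797 <1
  x=-2.576: |R|=0.49656 <1
  x=-4.997: |R|=1.08281 >1
  x=-4.657: |R|=1.02130 >1
  x=-4.622: |R|=1.01468 >1
So |R|<1 on (-4.5455, 0).

(-4.5455,0); λ=-5 ⇒ h* = (50/11)/5 = 0.9091.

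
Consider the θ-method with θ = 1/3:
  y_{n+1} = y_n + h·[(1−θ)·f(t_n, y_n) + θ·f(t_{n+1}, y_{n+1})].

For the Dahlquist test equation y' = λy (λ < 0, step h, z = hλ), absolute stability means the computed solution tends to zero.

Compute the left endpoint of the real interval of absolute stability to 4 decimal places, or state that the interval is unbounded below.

z* = -6.0000.

Set f=λy, z=hλ:
  y_{n+1} = y_n + z·[2/3·y_n + 1/3·y_{n+1}] ⇒ (1 − 1/3z)y_{n+1} = (1 + 2/3z)y_n
  Hence R(z) = (1 + 2/3z)/(1 − 1/3z).

Boundary: |R(x)|=1, x<0.
x=-1.45: |R|=0.0225
R=−1: 1+2/3x = −1+1/3x ⇒ -1/3x=2 ⇒ x=2/(-1/3)=-6.0000
Confirm numerically:
  x=-5.829: |R|=0.98063 <1
  x=-5.352: |R|=0.92241 <1
  x=-3.427: |R|=0.59966 <1
  x=-6.458: |R|=1.04842 >1
  x=-6.205: |R|=1.02227 >1
  x=-6.184: |R|=1.02003 >1
Interval (-6.0000, 0).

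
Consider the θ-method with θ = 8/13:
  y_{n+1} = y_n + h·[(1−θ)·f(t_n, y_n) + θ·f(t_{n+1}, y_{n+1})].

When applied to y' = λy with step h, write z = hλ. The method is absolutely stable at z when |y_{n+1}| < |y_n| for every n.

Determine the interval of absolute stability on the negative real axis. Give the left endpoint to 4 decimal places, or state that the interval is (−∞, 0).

Set f=λy, z=hλ:
  y_{n+1} = y_n + z·[5/13·y_n + 8/13·y_{n+1}] ⇒ (1 − 8/13z)y_{n+1} = (1 + 5/13z)y_n
  R(z) = (1 + 5/13z)/(1 − 8/13z).

Find x<0 with |R(x)|<1.
x=-1.39: |R|=0.2508
x=-2: |R|=0.1034
x=-10: |R|=0.3978
x=-100: |R|=0.5990
θ=8/13≥1/2 ⇒ |1+5/13x|<|1−8/13x| ∀x<0 ⇒ interval (−∞,0).

unbounded; (−∞, 0).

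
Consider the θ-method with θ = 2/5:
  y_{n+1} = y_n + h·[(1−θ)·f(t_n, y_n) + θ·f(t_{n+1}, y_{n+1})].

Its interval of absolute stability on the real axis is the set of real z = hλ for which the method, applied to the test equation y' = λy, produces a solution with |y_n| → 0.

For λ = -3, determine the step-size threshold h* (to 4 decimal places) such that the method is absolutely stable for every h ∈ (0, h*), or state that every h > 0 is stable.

(-10.0000,0); λ=-3 ⇒ h* = (10)/3 = 3.3333.

Set f=λy, z=hλ:
  y_{n+1} = y_n + z·[3/5·y_n + 2/5·y_{n+1}] ⇒ (1 − 2/5z)y_{n+1} = (1 + 3/5z)y_n
  Hence R(z) = (1 + 3/5z)/(1 − 2/5z).

Boundary: |R(x)|=1, x<0.
x=-0.73: |R|=0.4350
R=−1: 1+3/5x = −1+2/5x ⇒ -1/5x=2 ⇒ x=2/(-1/5)=-10.0000
Confirm numerically:
  x=-8.705: |R|=0.94221 <1
  x=-7.366: |R|=0.86651 <1
  x=-6.825: |R|=0.82976 <1
  x=-4.893: |R|=0.65461 <1
  x=-10.598: |R|=1.02283 >1
  x=-10.077: |R|=1.00306 >1
Stable set (-10.0000, 0).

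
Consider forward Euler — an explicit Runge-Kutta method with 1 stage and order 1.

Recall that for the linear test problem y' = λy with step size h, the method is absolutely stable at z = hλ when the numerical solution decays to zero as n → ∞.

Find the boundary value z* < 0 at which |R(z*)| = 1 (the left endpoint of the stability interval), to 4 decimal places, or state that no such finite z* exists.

Set f=λy, z=hλ:
  order 1, 1-stage ⇒ R(z)=1+z
  (e.g. R(-1.51)=-0.51000, |R|=0.51000)

Find x<0 with |R(x)|<1.
x=-1.51: |R|=0.5100
|R(-2.29)|=1.2900 |R(-1.59)|=0.5900 |R(-0.87)|=0.1300
Bisect:
  x_lo=-2.3098 |R|=1.3098  x_hi=-0.2115 |R|=0.7885
  mid=-1.26061 |R|=0.26061 →hi
  mid=-1.78519 |R|=0.78519 →hi
  mid=-2.04749 |R|=1.04749 →lo
  mid=-1.91634 |R|=0.91634 →hi
  mid=-1.98191 |R|=0.98191 →hi
  mid=-2.01470 |R|=1.01470 →lo
  mid=-1.99831 |R|=0.99831 →hi
  mid=-2.00650 |R|=1.00650 →lo
  ...
  [-2.00010,-1.99997] ⇒ x*=-2.0000
Stable set (-2.0000, 0).

left endpoint -2.0000.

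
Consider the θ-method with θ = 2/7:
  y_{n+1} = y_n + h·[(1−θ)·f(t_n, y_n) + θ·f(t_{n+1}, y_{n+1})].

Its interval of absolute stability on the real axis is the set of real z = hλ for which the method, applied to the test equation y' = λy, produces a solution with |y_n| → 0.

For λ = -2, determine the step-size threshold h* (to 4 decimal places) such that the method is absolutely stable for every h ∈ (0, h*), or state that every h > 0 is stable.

(-4.6667,0); λ=-2 ⇒ h* = (14/3)/2 = 2.3333.

With y'=λy (z=hλ):
  y_{n+1} = y_n + z·[5/7·y_n + 2/7·y_{n+1}] ⇒ (1 − 2/7z)y_{n+1} = (1 + 5/7z)y_n
  so R(z) = (1 + 5/7z)/(1 − 2/7z).

Solve |R(x)|<1 on ℝ⁻.
x=-1.73: |R|=0.1577
R=−1: 1+5/7x = −1+2/7x ⇒ -3/7x=2 ⇒ x=2/(-3/7)=-4.6667
Confirm numerically:
  x=-3.240: |R|=0.68249 <1
  x=-2.704: |R|=0.52547 <1
  x=-2.627: |R|=0.50065 <1
  x=-2.572: |R|=0.48254 <1
  x=-5.007: |R|=1.06001 >1
  x=-4.916: |R|=1.04444 >1
  x=-4.899: |R|=1.04149 >1
Stable set (-4.6667, 0).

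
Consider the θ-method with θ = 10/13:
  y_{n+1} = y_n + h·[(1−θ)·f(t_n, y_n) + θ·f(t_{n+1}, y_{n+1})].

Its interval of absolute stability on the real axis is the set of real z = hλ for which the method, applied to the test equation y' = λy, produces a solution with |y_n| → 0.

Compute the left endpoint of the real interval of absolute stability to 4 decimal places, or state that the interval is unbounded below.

interval (−∞, 0).

Set f=λy, z=hλ:
  y_{n+1} = y_n + z·[3/13·y_n + 10/13·y_{n+1}] ⇒ (1 − 10/13z)y_{n+1} = (1 + 3/13z)y_n
  so R(z) = (1 + 3/13z)/(1 − 10/13z).

Need |R(x)|<1, x<0.
x=-0.9: |R|=0.4682
x=-2: |R|=0.2121
x=-10: |R|=0.1504
x=-100: |R|=0.2833
θ=10/13≥1/2 ⇒ |1+3/13x|<|1−10/13x| ∀x<0 ⇒ unbounded interval.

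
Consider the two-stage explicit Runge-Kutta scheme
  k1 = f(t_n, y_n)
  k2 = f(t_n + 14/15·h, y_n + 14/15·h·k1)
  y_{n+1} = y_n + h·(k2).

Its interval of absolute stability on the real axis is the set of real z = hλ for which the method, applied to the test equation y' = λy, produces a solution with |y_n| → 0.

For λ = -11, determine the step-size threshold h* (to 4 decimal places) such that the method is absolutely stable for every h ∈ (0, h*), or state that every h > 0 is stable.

With y'=λy (z=hλ):
  k1=λy_n ⇒ h·k1=z·y_n;  k2=λ(1+14/15z)y_n ⇒ h·k2=z(1+14/15z)y_n
  y_{n+1}/y_n = 1 + z(1+14/15z) = 1 + z + 14/15z²
  R(z) = 1 + z + 14/15z².

Find x<0 with |R(x)|<1.
x=-0.31: |R|=0.7797
R=1: x+14/15x²=0 ⇒ x=−15/14=-1.0714; min R=1−1/(4·14/15)=0.7321>−1
Confirm numerically:
  x=-0.876: |R|=0.84022 <1
  x=-0.853: |R|=0.82610 <1
  x=-0.529: |R|=0.73218 <1
  x=-1.616: |R|=1.82136 >1
  x=-1.431: |R|=1.48024 >1
  x=-1.348: |R|=1.34796 >1
Stable set (-1.0714, 0).

(-1.0714,0); λ=-11 ⇒ h* = (15/14)/11 = 0.0974.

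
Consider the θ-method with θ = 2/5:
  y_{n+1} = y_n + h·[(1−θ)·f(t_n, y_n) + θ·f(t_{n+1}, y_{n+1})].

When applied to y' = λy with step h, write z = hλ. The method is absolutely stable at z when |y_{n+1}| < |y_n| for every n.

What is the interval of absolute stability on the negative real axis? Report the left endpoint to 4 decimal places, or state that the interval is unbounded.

With y'=λy (z=hλ):
  y_{n+1} = y_n + z·[3/5·y_n + 2/5·y_{n+1}] ⇒ (1 − 2/5z)y_{n+1} = (1 + 3/5z)y_n
  ⇒ R(z) = (1 + 3/5z)/(1 − 2/5z).

Solve |R(x)|<1 on ℝ⁻.
x=-1.8: |R|=0.0465
R=−1: 1+3/5x = −1+2/5x ⇒ -1/5x=2 ⇒ x=2/(-1/5)=-10.0000
Confirm numerically:
  x=-9.308: |R|=0.97070 <1
  x=-8.356: |R|=0.92428 <1
  x=-7.911: |R|=0.89967 <1
  x=-5.495: |R|=0.71826 <1
  x=-10.597: |R|=1.02279 >1
  x=-10.460: |R|=1.01775 >1
  x=-10.191: |R|=1.00753 >1
So |R|<1 on (-10.0000, 0).

(-10.0000, 0).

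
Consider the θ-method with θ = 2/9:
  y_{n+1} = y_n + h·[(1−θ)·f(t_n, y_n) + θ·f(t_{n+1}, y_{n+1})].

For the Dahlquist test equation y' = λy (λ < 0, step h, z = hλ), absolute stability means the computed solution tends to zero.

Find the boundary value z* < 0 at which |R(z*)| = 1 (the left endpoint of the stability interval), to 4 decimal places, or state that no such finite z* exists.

left endpoint -3.6000.

On y'=λy, z=hλ:
  y_{n+1} = y_n + z·[7/9·y_n + 2/9·y_{n+1}] ⇒ (1 − 2/9z)y_{n+1} = (1 + 7/9z)y_n
  ⇒ R(z) = (1 + 7/9z)/(1 − 2/9z).

Solve |R(x)|<1 on ℝ⁻.
x=-1.42: |R|=0.0794
R=−1: 1+7/9x = −1+2/9x ⇒ -5/9x=2 ⇒ x=2/(-5/9)=-3.6000
Confirm numerically:
  x=-3.410: |R|=0.93995 <1
  x=-2.755: |R|=0.70882 <1
  x=-1.949: |R|=0.35998 <1
  x=-1.483: |R|=0.11541 <1
  x=-4.096: |R|=1.14425 >1
  x=-4.071: |R|=1.13738 >1
  x=-3.877: |R|=1.08267 >1
Interval (-3.6000, 0).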